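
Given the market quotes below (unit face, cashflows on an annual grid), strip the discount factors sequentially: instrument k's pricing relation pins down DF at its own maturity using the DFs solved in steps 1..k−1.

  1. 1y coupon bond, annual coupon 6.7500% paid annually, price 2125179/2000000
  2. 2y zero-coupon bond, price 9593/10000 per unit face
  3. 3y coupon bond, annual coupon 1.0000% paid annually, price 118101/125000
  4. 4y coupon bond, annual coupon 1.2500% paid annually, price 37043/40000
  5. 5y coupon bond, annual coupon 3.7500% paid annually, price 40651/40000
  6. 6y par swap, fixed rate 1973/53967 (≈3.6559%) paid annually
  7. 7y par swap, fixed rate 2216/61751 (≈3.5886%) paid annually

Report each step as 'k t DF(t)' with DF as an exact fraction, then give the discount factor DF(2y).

step 1 [1y] bond c/1=27/400: DF=(2125179/2000000 − 27/400·(0))/(1+27/400) = 4977/5000 ≈ 0.995400
step 2 [2y] zero: DF = P = 9593/10000 ≈ 0.959300
step 3 [3y] bond c/1=1/100: DF=(118101/125000 − 1/100·(0.995400+0.959300))/(1+1/100) = 9161/10000 ≈ 0.916100
step 4 [4y] bond c/1=1/80: DF=(37043/40000 − 1/80·(0.995400+0.959300+0.916100))/(1+1/80) = 1099/1250 ≈ 0.879200
step 5 [5y] bond c/1=3/80: DF=(40651/40000 − 3/80·(0.995400+0.959300+0.916100+0.879200))/(1+3/80) = 211/250 ≈ 0.844000
step 6 [6y] swap r/1=1973/53967: DF=(1 − 1973/53967·(0.995400+0.959300+0.916100+0.879200+0.844000))/(1+1973/53967) = 8027/10000 ≈ 0.802700
step 7 [7y] swap r/1=2216/61751: DF=(1 − 2216/61751·(0.995400+0.959300+0.916100+0.879200+0.844000+0.802700))/(1+2216/61751) = 973/1250 ≈ 0.778400

1 1 4977/5000
2 2 9593/10000
3 3 9161/10000
4 4 1099/1250
5 5 211/250
6 6 8027/10000
7 7 973/1250
DF(2y) = 9593/10000 ≈ 0.959300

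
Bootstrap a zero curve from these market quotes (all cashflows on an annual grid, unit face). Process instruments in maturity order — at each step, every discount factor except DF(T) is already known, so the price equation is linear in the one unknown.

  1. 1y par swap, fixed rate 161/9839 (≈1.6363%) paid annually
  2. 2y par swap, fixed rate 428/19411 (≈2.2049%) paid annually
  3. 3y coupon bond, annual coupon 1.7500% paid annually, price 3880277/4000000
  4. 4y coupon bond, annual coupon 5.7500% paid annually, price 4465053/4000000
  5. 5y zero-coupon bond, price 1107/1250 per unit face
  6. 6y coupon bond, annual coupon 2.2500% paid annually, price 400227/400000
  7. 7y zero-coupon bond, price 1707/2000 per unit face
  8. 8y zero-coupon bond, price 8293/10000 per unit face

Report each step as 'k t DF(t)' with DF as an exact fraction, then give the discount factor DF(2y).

1 1 9839/10000
2 2 2393/2500
3 3 23/25
4 4 9/10
5 5 1107/1250
6 6 8763/10000
7 7 1707/2000
8 8 8293/10000
DF(2y) = 2393/2500 ≈ 0.957200

step 1 [1y] swap r/1=161/9839: DF=(1 − 161/9839·(0))/(1+161/9839) = 9839/10000 ≈ 0.983900
step 2 [2y] swap r/1=428/19411: DF=(1 − 428/19411·(0.983900))/(1+428/19411) = 2393/2500 ≈ 0.957200
step 3 [3y] bond c/1=7/400: DF=(3880277/4000000 − 7/400·(0.983900+0.957200))/(1+7/400) = 23/25 ≈ 0.920000
step 4 [4y] bond c/1=23/400: DF=(4465053/4000000 − 23/400·(0.983900+0.957200+0.920000))/(1+23/400) = 9/10 ≈ 0.900000
step 5 [5y] zero: DF = P = 1107/1250 ≈ 0.885600
step 6 [6y] bond c/1=9/400: DF=(400227/400000 − 9/400·(0.983900+0.957200+0.920000+0.900000+0.885600))/(1+9/400) = 8763/10000 ≈ 0.876300
step 7 [7y] zero: DF = P = 1707/2000 ≈ 0.853500
step 8 [8y] zero: DF = P = 8293/10000 ≈ 0.829300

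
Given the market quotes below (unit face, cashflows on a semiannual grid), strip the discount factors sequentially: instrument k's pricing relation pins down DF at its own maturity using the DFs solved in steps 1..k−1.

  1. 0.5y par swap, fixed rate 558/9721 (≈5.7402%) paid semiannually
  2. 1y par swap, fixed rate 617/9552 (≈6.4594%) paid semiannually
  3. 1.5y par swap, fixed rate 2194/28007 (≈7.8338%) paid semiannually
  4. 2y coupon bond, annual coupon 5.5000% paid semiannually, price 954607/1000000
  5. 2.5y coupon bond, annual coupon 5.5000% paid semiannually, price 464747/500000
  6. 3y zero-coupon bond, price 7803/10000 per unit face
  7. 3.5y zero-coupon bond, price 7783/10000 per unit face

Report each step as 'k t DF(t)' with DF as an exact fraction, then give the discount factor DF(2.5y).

1 1/2 9721/10000
2 1 9383/10000
3 3/2 8903/10000
4 2 8541/10000
5 5/2 2017/2500
6 3 7803/10000
7 7/2 7783/10000
DF(2.5y) = 2017/2500 ≈ 0.806800

step 1 [0.5y] swap r/2=279/9721: DF=(1 − 279/9721·(0))/(1+279/9721) = 9721/10000 ≈ 0.972100
step 2 [1y] swap r/2=617/19104: DF=(1 − 617/19104·(0.972100))/(1+617/19104) = 9383/10000 ≈ 0.938300
step 3 [1.5y] swap r/2=1097/28007: DF=(1 − 1097/28007·(0.972100+0.938300))/(1+1097/28007) = 8903/10000 ≈ 0.890300
step 4 [2y] bond c/2=11/400: DF=(954607/1000000 − 11/400·(0.972100+0.938300+0.890300))/(1+11/400) = 8541/10000 ≈ 0.854100
step 5 [2.5y] bond c/2=11/400: DF=(464747/500000 − 11/400·(0.972100+0.938300+0.890300+0.854100))/(1+11/400) = 2017/2500 ≈ 0.806800
step 6 [3y] zero: DF = P = 7803/10000 ≈ 0.780300
step 7 [3.5y] zero: DF = P = 7783/10000 ≈ 0.778300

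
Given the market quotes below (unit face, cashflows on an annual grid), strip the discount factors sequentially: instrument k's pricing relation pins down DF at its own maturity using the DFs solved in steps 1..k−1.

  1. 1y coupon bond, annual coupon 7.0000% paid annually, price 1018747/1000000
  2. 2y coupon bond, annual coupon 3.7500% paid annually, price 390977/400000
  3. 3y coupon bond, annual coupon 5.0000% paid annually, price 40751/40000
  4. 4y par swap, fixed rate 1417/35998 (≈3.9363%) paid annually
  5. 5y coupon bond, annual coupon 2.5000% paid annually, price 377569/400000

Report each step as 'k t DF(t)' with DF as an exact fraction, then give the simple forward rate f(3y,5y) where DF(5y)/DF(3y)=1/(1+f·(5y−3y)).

1 1 9521/10000
2 2 9077/10000
3 3 8817/10000
4 4 8583/10000
5 5 8331/10000
f(3y,5y) = ((8817/10000)/(8331/10000) − 1)/(2) = 81/2777 ≈ 2.9168%

step 1 [1y] bond c/1=7/100: DF=(1018747/1000000 − 7/100·(0))/(1+7/100) = 9521/10000 ≈ 0.952100
step 2 [2y] bond c/1=3/80: DF=(390977/400000 − 3/80·(0.952100))/(1+3/80) = 9077/10000 ≈ 0.907700
step 3 [3y] bond c/1=1/20: DF=(40751/40000 − 1/20·(0.952100+0.907700))/(1+1/20) = 8817/10000 ≈ 0.881700
step 4 [4y] swap r/1=1417/35998: DF=(1 − 1417/35998·(0.952100+0.907700+0.881700))/(1+1417/35998) = 8583/10000 ≈ 0.858300
step 5 [5y] bond c/1=1/40: DF=(377569/400000 − 1/40·(0.952100+0.907700+0.881700+0.858300))/(1+1/40) = 8331/10000 ≈ 0.833100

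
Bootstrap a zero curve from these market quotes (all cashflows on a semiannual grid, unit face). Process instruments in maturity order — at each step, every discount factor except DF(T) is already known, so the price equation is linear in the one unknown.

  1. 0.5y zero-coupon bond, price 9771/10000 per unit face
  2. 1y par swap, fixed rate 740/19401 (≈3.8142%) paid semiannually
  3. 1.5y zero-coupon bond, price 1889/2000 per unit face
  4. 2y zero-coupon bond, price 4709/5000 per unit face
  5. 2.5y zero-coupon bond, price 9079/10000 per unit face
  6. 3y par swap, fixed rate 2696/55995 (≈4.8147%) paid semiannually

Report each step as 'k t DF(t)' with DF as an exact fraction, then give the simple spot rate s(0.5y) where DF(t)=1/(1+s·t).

1 1/2 9771/10000
2 1 963/1000
3 3/2 1889/2000
4 2 4709/5000
5 5/2 9079/10000
6 3 2163/2500
s(0.5y) = (1/(9771/10000) − 1)/(1/2) = 458/9771 ≈ 4.6873%

step 1 [0.5y] zero: DF = P = 9771/10000 ≈ 0.977100
step 2 [1y] swap r/2=370/19401: DF=(1 − 370/19401·(0.977100))/(1+370/19401) = 963/1000 ≈ 0.963000
step 3 [1.5y] zero: DF = P = 1889/2000 ≈ 0.944500
step 4 [2y] zero: DF = P = 4709/5000 ≈ 0.941800
step 5 [2.5y] zero: DF = P = 9079/10000 ≈ 0.907900
step 6 [3y] swap r/2=1348/55995: DF=(1 − 1348/55995·(0.977100+0.963000+0.944500+0.941800+0.907900))/(1+1348/55995) = 2163/2500 ≈ 0.865200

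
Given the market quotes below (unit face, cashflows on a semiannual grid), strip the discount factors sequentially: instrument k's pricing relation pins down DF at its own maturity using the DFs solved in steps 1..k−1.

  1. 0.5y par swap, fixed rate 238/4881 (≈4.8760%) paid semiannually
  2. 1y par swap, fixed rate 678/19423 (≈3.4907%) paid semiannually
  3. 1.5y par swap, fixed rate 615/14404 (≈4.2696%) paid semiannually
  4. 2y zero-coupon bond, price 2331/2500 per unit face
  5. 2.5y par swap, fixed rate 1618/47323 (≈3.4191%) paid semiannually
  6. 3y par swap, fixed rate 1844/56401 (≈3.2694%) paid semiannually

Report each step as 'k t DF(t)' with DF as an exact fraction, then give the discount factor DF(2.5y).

step 1 [0.5y] swap r/2=119/4881: DF=(1 − 119/4881·(0))/(1+119/4881) = 4881/5000 ≈ 0.976200
step 2 [1y] swap r/2=339/19423: DF=(1 − 339/19423·(0.976200))/(1+339/19423) = 9661/10000 ≈ 0.966100
step 3 [1.5y] swap r/2=615/28808: DF=(1 − 615/28808·(0.976200+0.966100))/(1+615/28808) = 1877/2000 ≈ 0.938500
step 4 [2y] zero: DF = P = 2331/2500 ≈ 0.932400
step 5 [2.5y] swap r/2=809/47323: DF=(1 − 809/47323·(0.976200+0.966100+0.938500+0.932400))/(1+809/47323) = 9191/10000 ≈ 0.919100
step 6 [3y] swap r/2=922/56401: DF=(1 − 922/56401·(0.976200+0.966100+0.938500+0.932400+0.919100))/(1+922/56401) = 4539/5000 ≈ 0.907800

1 1/2 4881/5000
2 1 9661/10000
3 3/2 1877/2000
4 2 2331/2500
5 5/2 9191/10000
6 3 4539/5000
DF(2.5y) = 9191/10000 ≈ 0.919100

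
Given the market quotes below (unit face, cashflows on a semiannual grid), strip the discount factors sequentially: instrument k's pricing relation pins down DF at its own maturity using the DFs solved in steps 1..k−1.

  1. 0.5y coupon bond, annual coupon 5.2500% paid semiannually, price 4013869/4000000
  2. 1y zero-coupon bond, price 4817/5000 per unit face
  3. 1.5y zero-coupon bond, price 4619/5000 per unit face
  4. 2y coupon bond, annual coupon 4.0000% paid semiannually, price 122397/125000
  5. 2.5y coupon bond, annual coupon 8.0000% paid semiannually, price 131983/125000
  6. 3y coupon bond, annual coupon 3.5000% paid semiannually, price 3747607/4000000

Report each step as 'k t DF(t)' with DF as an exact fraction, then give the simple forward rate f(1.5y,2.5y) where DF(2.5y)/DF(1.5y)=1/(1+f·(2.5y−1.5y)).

1 1/2 4889/5000
2 1 4817/5000
3 3/2 4619/5000
4 2 4519/5000
5 5/2 8703/10000
6 3 841/1000
f(1.5y,2.5y) = ((4619/5000)/(8703/10000) − 1)/(1) = 535/8703 ≈ 6.1473%

step 1 [0.5y] bond c/2=21/800: DF=(4013869/4000000 − 21/800·(0))/(1+21/800) = 4889/5000 ≈ 0.977800
step 2 [1y] zero: DF = P = 4817/5000 ≈ 0.963400
step 3 [1.5y] zero: DF = P = 4619/5000 ≈ 0.923800
step 4 [2y] bond c/2=1/50: DF=(122397/125000 − 1/50·(0.977800+0.963400+0.923800))/(1+1/50) = 4519/5000 ≈ 0.903800
step 5 [2.5y] bond c/2=1/25: DF=(131983/125000 − 1/25·(0.977800+0.963400+0.923800+0.903800))/(1+1/25) = 8703/10000 ≈ 0.870300
step 6 [3y] bond c/2=7/400: DF=(3747607/4000000 − 7/400·(0.977800+0.963400+0.923800+0.903800+0.870300))/(1+7/400) = 841/1000 ≈ 0.841000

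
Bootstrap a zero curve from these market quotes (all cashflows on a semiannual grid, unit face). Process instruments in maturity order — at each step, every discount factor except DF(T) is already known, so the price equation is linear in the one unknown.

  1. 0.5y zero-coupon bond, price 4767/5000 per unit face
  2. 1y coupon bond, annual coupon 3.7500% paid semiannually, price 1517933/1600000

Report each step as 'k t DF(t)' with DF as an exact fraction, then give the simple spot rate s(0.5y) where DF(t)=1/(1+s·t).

step 1 [0.5y] zero: DF = P = 4767/5000 ≈ 0.953400
step 2 [1y] bond c/2=3/160: DF=(1517933/1600000 − 3/160·(0.953400))/(1+3/160) = 9137/10000 ≈ 0.913700

1 1/2 4767/5000
2 1 9137/10000
s(0.5y) = (1/(4767/5000) − 1)/(1/2) = 466/4767 ≈ 9.7755%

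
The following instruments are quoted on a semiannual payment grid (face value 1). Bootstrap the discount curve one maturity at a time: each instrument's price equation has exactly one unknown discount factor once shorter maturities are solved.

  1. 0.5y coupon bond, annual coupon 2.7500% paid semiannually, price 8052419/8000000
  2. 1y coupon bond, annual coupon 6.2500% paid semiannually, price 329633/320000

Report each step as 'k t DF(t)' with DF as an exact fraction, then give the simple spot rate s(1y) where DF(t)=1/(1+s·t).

1 1/2 9929/10000
2 1 1211/1250
s(1y) = (1/(1211/1250) − 1)/(1) = 39/1211 ≈ 3.2205%

step 1 [0.5y] bond c/2=11/800: DF=(8052419/8000000 − 11/800·(0))/(1+11/800) = 9929/10000 ≈ 0.992900
step 2 [1y] bond c/2=1/32: DF=(329633/320000 − 1/32·(0.992900))/(1+1/32) = 1211/1250 ≈ 0.968800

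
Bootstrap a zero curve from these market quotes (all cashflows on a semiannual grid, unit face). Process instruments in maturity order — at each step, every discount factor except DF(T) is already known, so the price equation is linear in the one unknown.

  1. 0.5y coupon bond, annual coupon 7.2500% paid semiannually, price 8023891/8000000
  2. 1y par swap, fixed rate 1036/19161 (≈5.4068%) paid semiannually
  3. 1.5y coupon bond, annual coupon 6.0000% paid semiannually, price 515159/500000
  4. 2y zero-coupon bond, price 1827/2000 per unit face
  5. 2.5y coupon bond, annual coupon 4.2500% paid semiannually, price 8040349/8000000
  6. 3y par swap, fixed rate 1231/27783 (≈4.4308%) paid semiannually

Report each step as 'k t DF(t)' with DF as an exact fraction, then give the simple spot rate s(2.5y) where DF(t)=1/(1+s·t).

step 1 [0.5y] bond c/2=29/800: DF=(8023891/8000000 − 29/800·(0))/(1+29/800) = 9679/10000 ≈ 0.967900
step 2 [1y] swap r/2=518/19161: DF=(1 − 518/19161·(0.967900))/(1+518/19161) = 4741/5000 ≈ 0.948200
step 3 [1.5y] bond c/2=3/100: DF=(515159/500000 − 3/100·(0.967900+0.948200))/(1+3/100) = 1889/2000 ≈ 0.944500
step 4 [2y] zero: DF = P = 1827/2000 ≈ 0.913500
step 5 [2.5y] bond c/2=17/800: DF=(8040349/8000000 − 17/800·(0.967900+0.948200+0.944500+0.913500))/(1+17/800) = 566/625 ≈ 0.905600
step 6 [3y] swap r/2=1231/55566: DF=(1 − 1231/55566·(0.967900+0.948200+0.944500+0.913500+0.905600))/(1+1231/55566) = 8769/10000 ≈ 0.876900

1 1/2 9679/10000
2 1 4741/5000
3 3/2 1889/2000
4 2 1827/2000
5 5/2 566/625
6 3 8769/10000
s(2.5y) = (1/(566/625) − 1)/(5/2) = 59/1415 ≈ 4.1696%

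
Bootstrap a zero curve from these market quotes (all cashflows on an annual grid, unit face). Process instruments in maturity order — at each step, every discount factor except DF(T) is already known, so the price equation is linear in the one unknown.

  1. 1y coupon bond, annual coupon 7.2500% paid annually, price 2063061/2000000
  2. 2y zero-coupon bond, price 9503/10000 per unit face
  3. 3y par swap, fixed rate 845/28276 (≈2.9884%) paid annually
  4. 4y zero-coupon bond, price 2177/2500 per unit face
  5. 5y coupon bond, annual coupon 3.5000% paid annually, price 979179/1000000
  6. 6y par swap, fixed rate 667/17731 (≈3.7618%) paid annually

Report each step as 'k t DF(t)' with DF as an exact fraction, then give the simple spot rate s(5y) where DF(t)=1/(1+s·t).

1 1 4809/5000
2 2 9503/10000
3 3 1831/2000
4 4 2177/2500
5 5 821/1000
6 6 7999/10000
s(5y) = (1/(821/1000) − 1)/(5) = 179/4105 ≈ 4.3605%

step 1 [1y] bond c/1=29/400: DF=(2063061/2000000 − 29/400·(0))/(1+29/400) = 4809/5000 ≈ 0.961800
step 2 [2y] zero: DF = P = 9503/10000 ≈ 0.950300
step 3 [3y] swap r/1=845/28276: DF=(1 − 845/28276·(0.961800+0.950300))/(1+845/28276) = 1831/2000 ≈ 0.915500
step 4 [4y] zero: DF = P = 2177/2500 ≈ 0.870800
step 5 [5y] bond c/1=7/200: DF=(979179/1000000 − 7/200·(0.961800+0.950300+0.915500+0.870800))/(1+7/200) = 821/1000 ≈ 0.821000
step 6 [6y] swap r/1=667/17731: DF=(1 − 667/17731·(0.961800+0.950300+0.915500+0.870800+0.821000))/(1+667/17731) = 7999/10000 ≈ 0.799900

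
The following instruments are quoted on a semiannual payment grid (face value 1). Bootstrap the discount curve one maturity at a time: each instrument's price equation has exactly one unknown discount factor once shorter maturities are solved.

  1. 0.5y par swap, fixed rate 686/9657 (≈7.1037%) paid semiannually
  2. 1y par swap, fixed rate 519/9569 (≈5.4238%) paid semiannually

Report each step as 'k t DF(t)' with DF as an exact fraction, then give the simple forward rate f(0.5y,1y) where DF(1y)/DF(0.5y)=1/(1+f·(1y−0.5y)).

step 1 [0.5y] swap r/2=343/9657: DF=(1 − 343/9657·(0))/(1+343/9657) = 9657/10000 ≈ 0.965700
step 2 [1y] swap r/2=519/19138: DF=(1 − 519/19138·(0.965700))/(1+519/19138) = 9481/10000 ≈ 0.948100

1 1/2 9657/10000
2 1 9481/10000
f(0.5y,1y) = ((9657/10000)/(9481/10000) − 1)/(1/2) = 352/9481 ≈ 3.7127%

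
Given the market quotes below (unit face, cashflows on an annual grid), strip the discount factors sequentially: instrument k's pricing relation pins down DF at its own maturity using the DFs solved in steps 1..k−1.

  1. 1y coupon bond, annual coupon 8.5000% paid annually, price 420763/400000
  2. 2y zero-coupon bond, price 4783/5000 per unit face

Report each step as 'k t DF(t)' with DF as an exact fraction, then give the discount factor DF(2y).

step 1 [1y] bond c/1=17/200: DF=(420763/400000 − 17/200·(0))/(1+17/200) = 1939/2000 ≈ 0.969500
step 2 [2y] zero: DF = P = 4783/5000 ≈ 0.956600

1 1 1939/2000
2 2 4783/5000
DF(2y) = 4783/5000 ≈ 0.956600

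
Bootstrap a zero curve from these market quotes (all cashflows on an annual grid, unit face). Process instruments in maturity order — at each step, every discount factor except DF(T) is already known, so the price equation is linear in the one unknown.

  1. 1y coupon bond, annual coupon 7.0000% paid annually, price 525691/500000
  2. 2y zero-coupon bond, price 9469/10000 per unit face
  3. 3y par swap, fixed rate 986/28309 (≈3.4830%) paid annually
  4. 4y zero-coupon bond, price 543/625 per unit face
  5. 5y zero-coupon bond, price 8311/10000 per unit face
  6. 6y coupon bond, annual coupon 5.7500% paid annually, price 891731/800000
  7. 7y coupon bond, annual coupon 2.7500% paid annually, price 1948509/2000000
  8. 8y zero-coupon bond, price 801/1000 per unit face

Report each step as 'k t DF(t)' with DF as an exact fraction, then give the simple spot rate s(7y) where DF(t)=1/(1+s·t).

step 1 [1y] bond c/1=7/100: DF=(525691/500000 − 7/100·(0))/(1+7/100) = 4913/5000 ≈ 0.982600
step 2 [2y] zero: DF = P = 9469/10000 ≈ 0.946900
step 3 [3y] swap r/1=986/28309: DF=(1 − 986/28309·(0.982600+0.946900))/(1+986/28309) = 4507/5000 ≈ 0.901400
step 4 [4y] zero: DF = P = 543/625 ≈ 0.868800
step 5 [5y] zero: DF = P = 8311/10000 ≈ 0.831100
step 6 [6y] bond c/1=23/400: DF=(891731/800000 − 23/400·(0.982600+0.946900+0.901400+0.868800+0.831100))/(1+23/400) = 8077/10000 ≈ 0.807700
step 7 [7y] bond c/1=11/400: DF=(1948509/2000000 − 11/400·(0.982600+0.946900+0.901400+0.868800+0.831100+0.807700))/(1+11/400) = 8053/10000 ≈ 0.805300
step 8 [8y] zero: DF = P = 801/1000 ≈ 0.801000

1 1 4913/5000
2 2 9469/10000
3 3 4507/5000
4 4 543/625
5 5 8311/10000
6 6 8077/10000
7 7 8053/10000
8 8 801/1000
s(7y) = (1/(8053/10000) − 1)/(7) = 1947/56371 ≈ 3.4539%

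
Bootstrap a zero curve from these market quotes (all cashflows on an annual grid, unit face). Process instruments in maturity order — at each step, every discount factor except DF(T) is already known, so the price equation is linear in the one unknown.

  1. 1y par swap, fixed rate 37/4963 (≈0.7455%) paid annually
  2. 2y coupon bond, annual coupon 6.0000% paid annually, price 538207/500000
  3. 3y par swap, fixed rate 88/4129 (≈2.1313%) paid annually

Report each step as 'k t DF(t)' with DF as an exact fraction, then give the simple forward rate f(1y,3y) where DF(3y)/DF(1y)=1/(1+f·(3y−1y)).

step 1 [1y] swap r/1=37/4963: DF=(1 − 37/4963·(0))/(1+37/4963) = 4963/5000 ≈ 0.992600
step 2 [2y] bond c/1=3/50: DF=(538207/500000 − 3/50·(0.992600))/(1+3/50) = 9593/10000 ≈ 0.959300
step 3 [3y] swap r/1=88/4129: DF=(1 − 88/4129·(0.992600+0.959300))/(1+88/4129) = 1173/1250 ≈ 0.938400

1 1 4963/5000
2 2 9593/10000
3 3 1173/1250
f(1y,3y) = ((4963/5000)/(1173/1250) − 1)/(2) = 271/9384 ≈ 2.8879%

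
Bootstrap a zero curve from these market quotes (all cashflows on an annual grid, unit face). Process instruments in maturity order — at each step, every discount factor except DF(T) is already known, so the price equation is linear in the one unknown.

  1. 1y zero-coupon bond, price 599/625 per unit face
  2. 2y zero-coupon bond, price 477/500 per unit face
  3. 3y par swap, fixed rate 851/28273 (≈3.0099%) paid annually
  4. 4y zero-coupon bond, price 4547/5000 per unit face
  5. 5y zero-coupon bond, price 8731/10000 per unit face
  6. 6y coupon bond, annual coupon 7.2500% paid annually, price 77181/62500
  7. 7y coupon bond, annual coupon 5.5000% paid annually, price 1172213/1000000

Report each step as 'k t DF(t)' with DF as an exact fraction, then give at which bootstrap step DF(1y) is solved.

step 1 [1y] zero: DF = P = 599/625 ≈ 0.958400
step 2 [2y] zero: DF = P = 477/500 ≈ 0.954000
step 3 [3y] swap r/1=851/28273: DF=(1 − 851/28273·(0.958400+0.954000))/(1+851/28273) = 9149/10000 ≈ 0.914900
step 4 [4y] zero: DF = P = 4547/5000 ≈ 0.909400
step 5 [5y] zero: DF = P = 8731/10000 ≈ 0.873100
step 6 [6y] bond c/1=29/400: DF=(77181/62500 − 29/400·(0.958400+0.954000+0.914900+0.909400+0.873100))/(1+29/400) = 4199/5000 ≈ 0.839800
step 7 [7y] bond c/1=11/200: DF=(1172213/1000000 − 11/200·(0.958400+0.954000+0.914900+0.909400+0.873100+0.839800))/(1+11/200) = 827/1000 ≈ 0.827000

1 1 599/625
2 2 477/500
3 3 9149/10000
4 4 4547/5000
5 5 8731/10000
6 6 4199/5000
7 7 827/1000
DF(1y) is solved at step 1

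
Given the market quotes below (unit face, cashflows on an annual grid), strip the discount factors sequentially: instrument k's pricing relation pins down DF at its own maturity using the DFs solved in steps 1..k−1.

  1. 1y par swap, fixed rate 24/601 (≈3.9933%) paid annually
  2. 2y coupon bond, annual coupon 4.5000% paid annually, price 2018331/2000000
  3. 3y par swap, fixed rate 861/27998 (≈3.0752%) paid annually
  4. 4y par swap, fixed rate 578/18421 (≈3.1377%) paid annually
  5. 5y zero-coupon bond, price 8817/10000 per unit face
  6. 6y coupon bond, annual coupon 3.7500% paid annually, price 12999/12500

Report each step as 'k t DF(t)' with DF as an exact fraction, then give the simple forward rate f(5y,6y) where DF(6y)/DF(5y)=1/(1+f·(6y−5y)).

step 1 [1y] swap r/1=24/601: DF=(1 − 24/601·(0))/(1+24/601) = 601/625 ≈ 0.961600
step 2 [2y] bond c/1=9/200: DF=(2018331/2000000 − 9/200·(0.961600))/(1+9/200) = 9243/10000 ≈ 0.924300
step 3 [3y] swap r/1=861/27998: DF=(1 − 861/27998·(0.961600+0.924300))/(1+861/27998) = 9139/10000 ≈ 0.913900
step 4 [4y] swap r/1=578/18421: DF=(1 − 578/18421·(0.961600+0.924300+0.913900))/(1+578/18421) = 2211/2500 ≈ 0.884400
step 5 [5y] zero: DF = P = 8817/10000 ≈ 0.881700
step 6 [6y] bond c/1=3/80: DF=(12999/12500 − 3/80·(0.961600+0.924300+0.913900+0.884400+0.881700))/(1+3/80) = 8373/10000 ≈ 0.837300

1 1 601/625
2 2 9243/10000
3 3 9139/10000
4 4 2211/2500
5 5 8817/10000
6 6 8373/10000
f(5y,6y) = ((8817/10000)/(8373/10000) − 1)/(1) = 148/2791 ≈ 5.3028%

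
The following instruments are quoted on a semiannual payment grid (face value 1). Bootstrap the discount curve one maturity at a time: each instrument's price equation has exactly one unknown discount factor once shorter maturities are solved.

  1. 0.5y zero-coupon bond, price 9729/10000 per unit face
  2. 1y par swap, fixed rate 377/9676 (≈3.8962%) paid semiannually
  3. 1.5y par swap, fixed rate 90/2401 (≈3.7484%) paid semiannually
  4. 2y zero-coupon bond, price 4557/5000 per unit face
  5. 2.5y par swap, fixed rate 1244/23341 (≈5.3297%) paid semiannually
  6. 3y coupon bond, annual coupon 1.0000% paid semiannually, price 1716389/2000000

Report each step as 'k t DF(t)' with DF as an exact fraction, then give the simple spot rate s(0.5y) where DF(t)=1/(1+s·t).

step 1 [0.5y] zero: DF = P = 9729/10000 ≈ 0.972900
step 2 [1y] swap r/2=377/19352: DF=(1 − 377/19352·(0.972900))/(1+377/19352) = 9623/10000 ≈ 0.962300
step 3 [1.5y] swap r/2=45/2401: DF=(1 − 45/2401·(0.972900+0.962300))/(1+45/2401) = 473/500 ≈ 0.946000
step 4 [2y] zero: DF = P = 4557/5000 ≈ 0.911400
step 5 [2.5y] swap r/2=622/23341: DF=(1 − 622/23341·(0.972900+0.962300+0.946000+0.911400))/(1+622/23341) = 2189/2500 ≈ 0.875600
step 6 [3y] bond c/2=1/200: DF=(1716389/2000000 − 1/200·(0.972900+0.962300+0.946000+0.911400+0.875600))/(1+1/200) = 8307/10000 ≈ 0.830700

1 1/2 9729/10000
2 1 9623/10000
3 3/2 473/500
4 2 4557/5000
5 5/2 2189/2500
6 3 8307/10000
s(0.5y) = (1/(9729/10000) − 1)/(1/2) = 542/9729 ≈ 5.5710%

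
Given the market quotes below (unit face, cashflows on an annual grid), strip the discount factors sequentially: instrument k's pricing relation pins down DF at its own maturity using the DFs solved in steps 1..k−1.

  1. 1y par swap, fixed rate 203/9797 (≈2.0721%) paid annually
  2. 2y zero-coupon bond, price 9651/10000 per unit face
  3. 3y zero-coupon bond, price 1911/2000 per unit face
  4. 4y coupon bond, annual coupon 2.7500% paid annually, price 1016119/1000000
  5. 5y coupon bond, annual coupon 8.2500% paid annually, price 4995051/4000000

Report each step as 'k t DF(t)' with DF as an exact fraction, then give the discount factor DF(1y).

1 1 9797/10000
2 2 9651/10000
3 3 1911/2000
4 4 9113/10000
5 5 8631/10000
DF(1y) = 9797/10000 ≈ 0.979700

step 1 [1y] swap r/1=203/9797: DF=(1 − 203/9797·(0))/(1+203/9797) = 9797/10000 ≈ 0.979700
step 2 [2y] zero: DF = P = 9651/10000 ≈ 0.965100
step 3 [3y] zero: DF = P = 1911/2000 ≈ 0.955500
step 4 [4y] bond c/1=11/400: DF=(1016119/1000000 − 11/400·(0.979700+0.965100+0.955500))/(1+11/400) = 9113/10000 ≈ 0.911300
step 5 [5y] bond c/1=33/400: DF=(4995051/4000000 − 33/400·(0.979700+0.965100+0.955500+0.911300))/(1+33/400) = 8631/10000 ≈ 0.863100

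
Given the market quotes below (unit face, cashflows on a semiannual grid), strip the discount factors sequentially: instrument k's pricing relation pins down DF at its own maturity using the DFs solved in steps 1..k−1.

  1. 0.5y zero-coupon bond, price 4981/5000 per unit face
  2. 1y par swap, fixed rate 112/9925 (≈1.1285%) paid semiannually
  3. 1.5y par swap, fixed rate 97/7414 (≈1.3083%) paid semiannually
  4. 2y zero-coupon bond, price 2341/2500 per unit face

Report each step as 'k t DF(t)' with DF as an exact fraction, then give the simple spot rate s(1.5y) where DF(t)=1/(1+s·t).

1 1/2 4981/5000
2 1 618/625
3 3/2 4903/5000
4 2 2341/2500
s(1.5y) = (1/(4903/5000) − 1)/(3/2) = 194/14709 ≈ 1.3189%

step 1 [0.5y] zero: DF = P = 4981/5000 ≈ 0.996200
step 2 [1y] swap r/2=56/9925: DF=(1 − 56/9925·(0.996200))/(1+56/9925) = 618/625 ≈ 0.988800
step 3 [1.5y] swap r/2=97/14828: DF=(1 − 97/14828·(0.996200+0.988800))/(1+97/14828) = 4903/5000 ≈ 0.980600
step 4 [2y] zero: DF = P = 2341/2500 ≈ 0.936400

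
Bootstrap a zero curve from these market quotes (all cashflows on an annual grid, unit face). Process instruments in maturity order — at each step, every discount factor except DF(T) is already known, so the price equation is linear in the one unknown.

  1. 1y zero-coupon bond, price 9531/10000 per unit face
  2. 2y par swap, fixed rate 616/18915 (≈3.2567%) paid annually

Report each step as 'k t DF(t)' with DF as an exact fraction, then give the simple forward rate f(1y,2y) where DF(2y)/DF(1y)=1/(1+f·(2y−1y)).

1 1 9531/10000
2 2 1173/1250
f(1y,2y) = ((9531/10000)/(1173/1250) − 1)/(1) = 49/3128 ≈ 1.5665%

step 1 [1y] zero: DF = P = 9531/10000 ≈ 0.953100
step 2 [2y] swap r/1=616/18915: DF=(1 − 616/18915·(0.953100))/(1+616/18915) = 1173/1250 ≈ 0.938400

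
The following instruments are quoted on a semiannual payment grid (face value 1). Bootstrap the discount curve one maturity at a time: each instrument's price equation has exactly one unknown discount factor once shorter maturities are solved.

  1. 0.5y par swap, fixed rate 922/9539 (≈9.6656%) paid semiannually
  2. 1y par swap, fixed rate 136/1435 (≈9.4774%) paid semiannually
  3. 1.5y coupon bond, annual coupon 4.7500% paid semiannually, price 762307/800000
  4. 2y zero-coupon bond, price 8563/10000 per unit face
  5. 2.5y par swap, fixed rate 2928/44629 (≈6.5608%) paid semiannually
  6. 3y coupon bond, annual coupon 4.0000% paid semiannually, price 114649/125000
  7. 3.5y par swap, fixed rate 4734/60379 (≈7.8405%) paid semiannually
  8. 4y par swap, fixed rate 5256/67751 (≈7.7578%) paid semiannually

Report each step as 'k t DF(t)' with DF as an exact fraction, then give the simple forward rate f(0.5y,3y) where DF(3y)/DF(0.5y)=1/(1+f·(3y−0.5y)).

step 1 [0.5y] swap r/2=461/9539: DF=(1 − 461/9539·(0))/(1+461/9539) = 9539/10000 ≈ 0.953900
step 2 [1y] swap r/2=68/1435: DF=(1 − 68/1435·(0.953900))/(1+68/1435) = 2279/2500 ≈ 0.911600
step 3 [1.5y] bond c/2=19/800: DF=(762307/800000 − 19/800·(0.953900+0.911600))/(1+19/800) = 71/80 ≈ 0.887500
step 4 [2y] zero: DF = P = 8563/10000 ≈ 0.856300
step 5 [2.5y] swap r/2=1464/44629: DF=(1 − 1464/44629·(0.953900+0.911600+0.887500+0.856300))/(1+1464/44629) = 1067/1250 ≈ 0.853600
step 6 [3y] bond c/2=1/50: DF=(114649/125000 − 1/50·(0.953900+0.911600+0.887500+0.856300+0.853600))/(1+1/50) = 8117/10000 ≈ 0.811700
step 7 [3.5y] swap r/2=2367/60379: DF=(1 − 2367/60379·(0.953900+0.911600+0.887500+0.856300+0.853600+0.811700))/(1+2367/60379) = 7633/10000 ≈ 0.763300
step 8 [4y] swap r/2=2628/67751: DF=(1 − 2628/67751·(0.953900+0.911600+0.887500+0.856300+0.853600+0.811700+0.763300))/(1+2628/67751) = 1843/2500 ≈ 0.737200

1 1/2 9539/10000
2 1 2279/2500
3 3/2 71/80
4 2 8563/10000
5 5/2 1067/1250
6 3 8117/10000
7 7/2 7633/10000
8 4 1843/2500
f(0.5y,3y) = ((9539/10000)/(8117/10000) − 1)/(5/2) = 2844/40585 ≈ 7.0075%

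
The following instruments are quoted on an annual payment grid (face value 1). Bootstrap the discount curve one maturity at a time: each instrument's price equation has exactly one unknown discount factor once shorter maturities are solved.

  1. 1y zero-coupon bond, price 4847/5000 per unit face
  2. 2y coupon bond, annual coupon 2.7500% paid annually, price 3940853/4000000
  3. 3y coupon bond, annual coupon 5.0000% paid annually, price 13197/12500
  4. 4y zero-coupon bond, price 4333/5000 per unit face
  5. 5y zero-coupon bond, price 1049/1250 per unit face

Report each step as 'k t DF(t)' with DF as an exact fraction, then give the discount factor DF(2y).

1 1 4847/5000
2 2 9329/10000
3 3 9149/10000
4 4 4333/5000
5 5 1049/1250
DF(2y) = 9329/10000 ≈ 0.932900

step 1 [1y] zero: DF = P = 4847/5000 ≈ 0.969400
step 2 [2y] bond c/1=11/400: DF=(3940853/4000000 − 11/400·(0.969400))/(1+11/400) = 9329/10000 ≈ 0.932900
step 3 [3y] bond c/1=1/20: DF=(13197/12500 − 1/20·(0.969400+0.932900))/(1+1/20) = 9149/10000 ≈ 0.914900
step 4 [4y] zero: DF = P = 4333/5000 ≈ 0.866600
step 5 [5y] zero: DF = P = 1049/1250 ≈ 0.839200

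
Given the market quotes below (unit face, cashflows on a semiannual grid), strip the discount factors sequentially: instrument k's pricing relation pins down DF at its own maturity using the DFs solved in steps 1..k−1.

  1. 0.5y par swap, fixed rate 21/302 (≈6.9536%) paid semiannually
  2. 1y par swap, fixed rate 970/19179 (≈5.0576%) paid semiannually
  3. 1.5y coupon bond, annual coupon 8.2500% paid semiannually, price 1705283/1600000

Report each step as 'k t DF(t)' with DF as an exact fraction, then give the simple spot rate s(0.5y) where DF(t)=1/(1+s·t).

1 1/2 604/625
2 1 1903/2000
3 3/2 2369/2500
s(0.5y) = (1/(604/625) − 1)/(1/2) = 21/302 ≈ 6.9536%

step 1 [0.5y] swap r/2=21/604: DF=(1 − 21/604·(0))/(1+21/604) = 604/625 ≈ 0.966400
step 2 [1y] swap r/2=485/19179: DF=(1 − 485/19179·(0.966400))/(1+485/19179) = 1903/2000 ≈ 0.951500
step 3 [1.5y] bond c/2=33/800: DF=(1705283/1600000 − 33/800·(0.966400+0.951500))/(1+33/800) = 2369/2500 ≈ 0.947600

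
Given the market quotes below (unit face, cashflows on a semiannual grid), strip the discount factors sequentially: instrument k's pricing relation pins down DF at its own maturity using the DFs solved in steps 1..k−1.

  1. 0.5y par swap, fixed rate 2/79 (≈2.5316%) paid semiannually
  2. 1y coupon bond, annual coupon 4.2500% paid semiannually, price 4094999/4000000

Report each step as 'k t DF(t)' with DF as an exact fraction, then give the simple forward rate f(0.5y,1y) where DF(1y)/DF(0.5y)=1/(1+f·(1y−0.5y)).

step 1 [0.5y] swap r/2=1/79: DF=(1 − 1/79·(0))/(1+1/79) = 79/80 ≈ 0.987500
step 2 [1y] bond c/2=17/800: DF=(4094999/4000000 − 17/800·(0.987500))/(1+17/800) = 9819/10000 ≈ 0.981900

1 1/2 79/80
2 1 9819/10000
f(0.5y,1y) = ((79/80)/(9819/10000) − 1)/(1/2) = 112/9819 ≈ 1.1406%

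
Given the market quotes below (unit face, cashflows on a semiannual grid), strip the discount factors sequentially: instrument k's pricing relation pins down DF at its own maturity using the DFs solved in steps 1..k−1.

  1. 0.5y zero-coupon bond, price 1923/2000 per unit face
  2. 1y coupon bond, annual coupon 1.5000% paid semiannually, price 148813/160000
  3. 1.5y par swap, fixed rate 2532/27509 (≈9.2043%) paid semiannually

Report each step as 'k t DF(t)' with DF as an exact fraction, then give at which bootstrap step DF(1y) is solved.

1 1/2 1923/2000
2 1 229/250
3 3/2 4367/5000
DF(1y) is solved at step 2

step 1 [0.5y] zero: DF = P = 1923/2000 ≈ 0.961500
step 2 [1y] bond c/2=3/400: DF=(148813/160000 − 3/400·(0.961500))/(1+3/400) = 229/250 ≈ 0.916000
step 3 [1.5y] swap r/2=1266/27509: DF=(1 − 1266/27509·(0.961500+0.916000))/(1+1266/27509) = 4367/5000 ≈ 0.873400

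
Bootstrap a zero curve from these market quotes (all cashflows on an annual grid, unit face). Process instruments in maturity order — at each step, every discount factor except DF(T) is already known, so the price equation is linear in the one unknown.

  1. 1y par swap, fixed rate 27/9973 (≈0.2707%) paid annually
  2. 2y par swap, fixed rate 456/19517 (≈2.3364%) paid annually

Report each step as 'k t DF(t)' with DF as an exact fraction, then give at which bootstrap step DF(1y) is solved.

1 1 9973/10000
2 2 1193/1250
DF(1y) is solved at step 1

step 1 [1y] swap r/1=27/9973: DF=(1 − 27/9973·(0))/(1+27/9973) = 9973/10000 ≈ 0.997300
step 2 [2y] swap r/1=456/19517: DF=(1 − 456/19517·(0.997300))/(1+456/19517) = 1193/1250 ≈ 0.954400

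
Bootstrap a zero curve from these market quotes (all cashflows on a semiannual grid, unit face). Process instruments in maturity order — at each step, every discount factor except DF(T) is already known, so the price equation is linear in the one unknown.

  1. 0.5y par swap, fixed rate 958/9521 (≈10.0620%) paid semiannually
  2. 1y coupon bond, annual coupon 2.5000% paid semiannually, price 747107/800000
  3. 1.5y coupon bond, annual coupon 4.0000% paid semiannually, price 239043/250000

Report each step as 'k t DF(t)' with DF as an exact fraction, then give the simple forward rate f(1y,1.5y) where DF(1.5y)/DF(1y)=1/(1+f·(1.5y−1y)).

step 1 [0.5y] swap r/2=479/9521: DF=(1 − 479/9521·(0))/(1+479/9521) = 9521/10000 ≈ 0.952100
step 2 [1y] bond c/2=1/80: DF=(747107/800000 − 1/80·(0.952100))/(1+1/80) = 4553/5000 ≈ 0.910600
step 3 [1.5y] bond c/2=1/50: DF=(239043/250000 − 1/50·(0.952100+0.910600))/(1+1/50) = 9009/10000 ≈ 0.900900

1 1/2 9521/10000
2 1 4553/5000
3 3/2 9009/10000
f(1y,1.5y) = ((4553/5000)/(9009/10000) − 1)/(1/2) = 194/9009 ≈ 2.1534%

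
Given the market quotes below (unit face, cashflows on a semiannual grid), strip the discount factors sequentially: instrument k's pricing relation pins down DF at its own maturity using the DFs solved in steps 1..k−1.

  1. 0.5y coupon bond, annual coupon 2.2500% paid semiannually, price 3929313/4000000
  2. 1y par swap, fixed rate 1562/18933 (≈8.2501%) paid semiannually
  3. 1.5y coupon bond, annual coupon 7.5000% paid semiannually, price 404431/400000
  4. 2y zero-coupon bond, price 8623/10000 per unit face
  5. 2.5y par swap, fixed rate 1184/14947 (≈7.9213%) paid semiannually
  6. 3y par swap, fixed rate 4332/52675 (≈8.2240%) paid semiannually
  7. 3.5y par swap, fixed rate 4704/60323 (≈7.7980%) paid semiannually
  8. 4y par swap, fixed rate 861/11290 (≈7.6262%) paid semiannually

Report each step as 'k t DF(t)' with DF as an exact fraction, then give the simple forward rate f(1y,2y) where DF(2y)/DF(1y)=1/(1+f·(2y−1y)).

1 1/2 4857/5000
2 1 9219/10000
3 3/2 9061/10000
4 2 8623/10000
5 5/2 514/625
6 3 3917/5000
7 7/2 478/625
8 4 7417/10000
f(1y,2y) = ((9219/10000)/(8623/10000) − 1)/(1) = 596/8623 ≈ 6.9117%

step 1 [0.5y] bond c/2=9/800: DF=(3929313/4000000 − 9/800·(0))/(1+9/800) = 4857/5000 ≈ 0.971400
step 2 [1y] swap r/2=781/18933: DF=(1 − 781/18933·(0.971400))/(1+781/18933) = 9219/10000 ≈ 0.921900
step 3 [1.5y] bond c/2=3/80: DF=(404431/400000 − 3/80·(0.971400+0.921900))/(1+3/80) = 9061/10000 ≈ 0.906100
step 4 [2y] zero: DF = P = 8623/10000 ≈ 0.862300
step 5 [2.5y] swap r/2=592/14947: DF=(1 − 592/14947·(0.971400+0.921900+0.906100+0.862300))/(1+592/14947) = 514/625 ≈ 0.822400
step 6 [3y] swap r/2=2166/52675: DF=(1 − 2166/52675·(0.971400+0.921900+0.906100+0.862300+0.822400))/(1+2166/52675) = 3917/5000 ≈ 0.783400
step 7 [3.5y] swap r/2=2352/60323: DF=(1 − 2352/60323·(0.971400+0.921900+0.906100+0.862300+0.822400+0.783400))/(1+2352/60323) = 478/625 ≈ 0.764800
step 8 [4y] swap r/2=861/22580: DF=(1 − 861/22580·(0.971400+0.921900+0.906100+0.862300+0.822400+0.783400+0.764800))/(1+861/22580) = 7417/10000 ≈ 0.741700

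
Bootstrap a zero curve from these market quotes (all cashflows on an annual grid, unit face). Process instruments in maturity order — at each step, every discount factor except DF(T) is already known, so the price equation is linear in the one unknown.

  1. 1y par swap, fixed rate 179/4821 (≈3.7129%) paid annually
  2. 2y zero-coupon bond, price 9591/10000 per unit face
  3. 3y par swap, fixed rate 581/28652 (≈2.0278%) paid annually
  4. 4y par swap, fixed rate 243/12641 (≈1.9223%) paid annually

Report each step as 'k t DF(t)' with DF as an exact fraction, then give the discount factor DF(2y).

step 1 [1y] swap r/1=179/4821: DF=(1 − 179/4821·(0))/(1+179/4821) = 4821/5000 ≈ 0.964200
step 2 [2y] zero: DF = P = 9591/10000 ≈ 0.959100
step 3 [3y] swap r/1=581/28652: DF=(1 − 581/28652·(0.964200+0.959100))/(1+581/28652) = 9419/10000 ≈ 0.941900
step 4 [4y] swap r/1=243/12641: DF=(1 − 243/12641·(0.964200+0.959100+0.941900))/(1+243/12641) = 9271/10000 ≈ 0.927100

1 1 4821/5000
2 2 9591/10000
3 3 9419/10000
4 4 9271/10000
DF(2y) = 9591/10000 ≈ 0.959100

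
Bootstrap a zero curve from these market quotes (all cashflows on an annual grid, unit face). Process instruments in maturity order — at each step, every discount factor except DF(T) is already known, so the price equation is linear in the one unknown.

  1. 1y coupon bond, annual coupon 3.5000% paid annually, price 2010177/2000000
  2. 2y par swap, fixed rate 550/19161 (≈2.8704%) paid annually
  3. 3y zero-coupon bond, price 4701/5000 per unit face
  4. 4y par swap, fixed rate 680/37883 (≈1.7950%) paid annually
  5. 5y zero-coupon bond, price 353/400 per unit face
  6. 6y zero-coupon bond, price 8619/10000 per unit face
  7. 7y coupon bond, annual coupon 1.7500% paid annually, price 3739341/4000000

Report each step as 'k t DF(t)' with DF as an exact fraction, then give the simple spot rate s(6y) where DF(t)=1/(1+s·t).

step 1 [1y] bond c/1=7/200: DF=(2010177/2000000 − 7/200·(0))/(1+7/200) = 9711/10000 ≈ 0.971100
step 2 [2y] swap r/1=550/19161: DF=(1 − 550/19161·(0.971100))/(1+550/19161) = 189/200 ≈ 0.945000
step 3 [3y] zero: DF = P = 4701/5000 ≈ 0.940200
step 4 [4y] swap r/1=680/37883: DF=(1 − 680/37883·(0.971100+0.945000+0.940200))/(1+680/37883) = 233/250 ≈ 0.932000
step 5 [5y] zero: DF = P = 353/400 ≈ 0.882500
step 6 [6y] zero: DF = P = 8619/10000 ≈ 0.861900
step 7 [7y] bond c/1=7/400: DF=(3739341/4000000 − 7/400·(0.971100+0.945000+0.940200+0.932000+0.882500+0.861900))/(1+7/400) = 2059/2500 ≈ 0.823600

1 1 9711/10000
2 2 189/200
3 3 4701/5000
4 4 233/250
5 5 353/400
6 6 8619/10000
7 7 2059/2500
s(6y) = (1/(8619/10000) − 1)/(6) = 1381/51714 ≈ 2.6705%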